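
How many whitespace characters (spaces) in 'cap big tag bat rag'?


\s matches whitespace characters (spaces, tabs, etc.).
Text: 'cap big tag bat rag'
This text has 5 words separated by spaces.
Number of spaces = number of words - 1 = 5 - 1 = 4

4


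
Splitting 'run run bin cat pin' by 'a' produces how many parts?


Splitting by 'a' breaks the string at each occurrence of the separator.
Text: 'run run bin cat pin'
Parts after split:
  Part 1: 'run run bin c'
  Part 2: 't pin'
Total parts: 2

2


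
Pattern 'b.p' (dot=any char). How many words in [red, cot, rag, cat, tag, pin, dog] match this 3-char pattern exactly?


Pattern 'b.p' means: starts with 'b', any single char, ends with 'p'.
Checking each word (must be exactly 3 chars):
  'red' (len=3): no
  'cot' (len=3): no
  'rag' (len=3): no
  'cat' (len=3): no
  'tag' (len=3): no
  'pin' (len=3): no
  'dog' (len=3): no
Matching words: []
Total: 0

0


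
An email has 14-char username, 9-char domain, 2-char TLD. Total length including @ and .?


An email address has format: username@domain.tld
Username length: 14
'@' character: 1
Domain length: 9
'.' character: 1
TLD length: 2
Total = 14 + 1 + 9 + 1 + 2 = 27

27


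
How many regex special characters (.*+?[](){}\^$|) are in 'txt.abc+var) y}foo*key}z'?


Regex special characters are: . * + ? [ ] ( ) { } \ ^ $ |
Scanning 'txt.abc+var) y}foo*key}z':
  pos 3: '.' -> SPECIAL
  pos 7: '+' -> SPECIAL
  pos 11: ')' -> SPECIAL
  pos 14: '}' -> SPECIAL
  pos 18: '*' -> SPECIAL
  pos 22: '}' -> SPECIAL
Special chars found: ['.', '+', ')', '}', '*', '}']
Total: 6

6


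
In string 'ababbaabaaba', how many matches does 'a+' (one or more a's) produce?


Pattern 'a+' matches one or more consecutive a's.
String: 'ababbaabaaba'
Scanning for runs of a:
  Match 1: 'a' (length 1)
  Match 2: 'a' (length 1)
  Match 3: 'aa' (length 2)
  Match 4: 'aa' (length 2)
  Match 5: 'a' (length 1)
Total matches: 5

5


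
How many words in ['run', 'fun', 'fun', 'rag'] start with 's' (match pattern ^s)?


Pattern ^s anchors to start of word. Check which words begin with 's':
  'run' -> no
  'fun' -> no
  'fun' -> no
  'rag' -> no
Matching words: []
Count: 0

0


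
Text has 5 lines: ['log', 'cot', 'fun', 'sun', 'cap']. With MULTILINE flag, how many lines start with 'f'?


With MULTILINE flag, ^ matches the start of each line.
Lines: ['log', 'cot', 'fun', 'sun', 'cap']
Checking which lines start with 'f':
  Line 1: 'log' -> no
  Line 2: 'cot' -> no
  Line 3: 'fun' -> MATCH
  Line 4: 'sun' -> no
  Line 5: 'cap' -> no
Matching lines: ['fun']
Count: 1

1


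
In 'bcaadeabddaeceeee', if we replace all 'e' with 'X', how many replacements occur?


re.sub('e', 'X', text) replaces every occurrence of 'e' with 'X'.
Text: 'bcaadeabddaeceeee'
Scanning for 'e':
  pos 5: 'e' -> replacement #1
  pos 11: 'e' -> replacement #2
  pos 13: 'e' -> replacement #3
  pos 14: 'e' -> replacement #4
  pos 15: 'e' -> replacement #5
  pos 16: 'e' -> replacement #6
Total replacements: 6

6


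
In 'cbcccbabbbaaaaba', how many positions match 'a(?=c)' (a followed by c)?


Lookahead 'a(?=c)' matches 'a' only when followed by 'c'.
String: 'cbcccbabbbaaaaba'
Checking each position where char is 'a':
  pos 6: 'a' -> no (next='b')
  pos 10: 'a' -> no (next='a')
  pos 11: 'a' -> no (next='a')
  pos 12: 'a' -> no (next='a')
  pos 13: 'a' -> no (next='b')
Matching positions: []
Count: 0

0


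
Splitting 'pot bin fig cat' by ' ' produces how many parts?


Splitting by ' ' breaks the string at each occurrence of the separator.
Text: 'pot bin fig cat'
Parts after split:
  Part 1: 'pot'
  Part 2: 'bin'
  Part 3: 'fig'
  Part 4: 'cat'
Total parts: 4

4


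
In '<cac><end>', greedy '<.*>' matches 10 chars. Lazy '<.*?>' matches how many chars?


Greedy '<.*>' tries to match as MUCH as possible.
Lazy '<.*?>' tries to match as LITTLE as possible.

String: '<cac><end>'
Greedy '<.*>' starts at first '<' and extends to the LAST '>': '<cac><end>' (10 chars)
Lazy '<.*?>' starts at first '<' and stops at the FIRST '>': '<cac>' (5 chars)

5


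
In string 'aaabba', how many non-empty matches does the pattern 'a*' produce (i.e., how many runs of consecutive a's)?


Pattern 'a*' matches zero or more a's. We want non-empty runs of consecutive a's.
String: 'aaabba'
Walking through the string to find runs of a's:
  Run 1: positions 0-2 -> 'aaa'
  Run 2: positions 5-5 -> 'a'
Non-empty runs found: ['aaa', 'a']
Count: 2

2


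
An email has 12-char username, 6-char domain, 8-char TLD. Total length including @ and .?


An email address has format: username@domain.tld
Username length: 12
'@' character: 1
Domain length: 6
'.' character: 1
TLD length: 8
Total = 12 + 1 + 6 + 1 + 8 = 28

28


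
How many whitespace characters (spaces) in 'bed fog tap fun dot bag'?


\s matches whitespace characters (spaces, tabs, etc.).
Text: 'bed fog tap fun dot bag'
This text has 6 words separated by spaces.
Number of spaces = number of words - 1 = 6 - 1 = 5

5


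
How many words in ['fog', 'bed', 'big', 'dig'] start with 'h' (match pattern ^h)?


Pattern ^h anchors to start of word. Check which words begin with 'h':
  'fog' -> no
  'bed' -> no
  'big' -> no
  'dig' -> no
Matching words: []
Count: 0

0


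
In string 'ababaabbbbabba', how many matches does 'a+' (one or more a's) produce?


Pattern 'a+' matches one or more consecutive a's.
String: 'ababaabbbbabba'
Scanning for runs of a:
  Match 1: 'a' (length 1)
  Match 2: 'a' (length 1)
  Match 3: 'aa' (length 2)
  Match 4: 'a' (length 1)
  Match 5: 'a' (length 1)
Total matches: 5

5


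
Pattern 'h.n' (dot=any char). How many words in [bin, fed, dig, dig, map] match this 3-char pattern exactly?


Pattern 'h.n' means: starts with 'h', any single char, ends with 'n'.
Checking each word (must be exactly 3 chars):
  'bin' (len=3): no
  'fed' (len=3): no
  'dig' (len=3): no
  'dig' (len=3): no
  'map' (len=3): no
Matching words: []
Total: 0

0


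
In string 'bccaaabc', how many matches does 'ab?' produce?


Pattern 'ab?' matches 'a' optionally followed by 'b'.
String: 'bccaaabc'
Scanning left to right for 'a' then checking next char:
  Match 1: 'a' (a not followed by b)
  Match 2: 'a' (a not followed by b)
  Match 3: 'ab' (a followed by b)
Total matches: 3

3


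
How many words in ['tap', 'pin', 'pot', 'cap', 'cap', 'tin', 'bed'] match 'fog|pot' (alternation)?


Alternation 'fog|pot' matches either 'fog' or 'pot'.
Checking each word:
  'tap' -> no
  'pin' -> no
  'pot' -> MATCH
  'cap' -> no
  'cap' -> no
  'tin' -> no
  'bed' -> no
Matches: ['pot']
Count: 1

1


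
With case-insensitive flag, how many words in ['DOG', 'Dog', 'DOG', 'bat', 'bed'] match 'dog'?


Case-insensitive matching: compare each word's lowercase form to 'dog'.
  'DOG' -> lower='dog' -> MATCH
  'Dog' -> lower='dog' -> MATCH
  'DOG' -> lower='dog' -> MATCH
  'bat' -> lower='bat' -> no
  'bed' -> lower='bed' -> no
Matches: ['DOG', 'Dog', 'DOG']
Count: 3

3


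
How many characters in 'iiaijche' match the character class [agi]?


Character class [agi] matches any of: {a, g, i}
Scanning string 'iiaijche' character by character:
  pos 0: 'i' -> MATCH
  pos 1: 'i' -> MATCH
  pos 2: 'a' -> MATCH
  pos 3: 'i' -> MATCH
  pos 4: 'j' -> no
  pos 5: 'c' -> no
  pos 6: 'h' -> no
  pos 7: 'e' -> no
Total matches: 4

4


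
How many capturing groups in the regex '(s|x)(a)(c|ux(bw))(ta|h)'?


To count capturing groups, count each '(' that starts a group.
Pattern: '(s|x)(a)(c|ux(bw))(ta|h)'
Walking through the pattern:
  Position 0: '(' -> group #1
  Position 5: '(' -> group #2
  Position 8: '(' -> group #3
  Position 13: '(' -> group #4
  Position 18: '(' -> group #5
Total capturing groups: 5

5


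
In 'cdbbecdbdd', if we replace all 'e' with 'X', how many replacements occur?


re.sub('e', 'X', text) replaces every occurrence of 'e' with 'X'.
Text: 'cdbbecdbdd'
Scanning for 'e':
  pos 4: 'e' -> replacement #1
Total replacements: 1

1


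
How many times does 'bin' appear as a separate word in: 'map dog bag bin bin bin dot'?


Scanning each word for exact match 'bin':
  Word 1: 'map' -> no
  Word 2: 'dog' -> no
  Word 3: 'bag' -> no
  Word 4: 'bin' -> MATCH
  Word 5: 'bin' -> MATCH
  Word 6: 'bin' -> MATCH
  Word 7: 'dot' -> no
Total matches: 3

3


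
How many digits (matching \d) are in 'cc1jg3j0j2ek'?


\d matches any digit 0-9.
Scanning 'cc1jg3j0j2ek':
  pos 2: '1' -> DIGIT
  pos 5: '3' -> DIGIT
  pos 7: '0' -> DIGIT
  pos 9: '2' -> DIGIT
Digits found: ['1', '3', '0', '2']
Total: 4

4


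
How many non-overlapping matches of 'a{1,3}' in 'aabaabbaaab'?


Pattern 'a{1,3}' matches between 1 and 3 consecutive a's (greedy).
String: 'aabaabbaaab'
Finding runs of a's and applying greedy matching:
  Run at pos 0: 'aa' (length 2)
  Run at pos 3: 'aa' (length 2)
  Run at pos 7: 'aaa' (length 3)
Matches: ['aa', 'aa', 'aaa']
Count: 3

3


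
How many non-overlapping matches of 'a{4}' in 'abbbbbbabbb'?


Pattern 'a{4}' matches exactly 4 consecutive a's (greedy, non-overlapping).
String: 'abbbbbbabbb'
Scanning for runs of a's:
  Run at pos 0: 'a' (length 1) -> 0 match(es)
  Run at pos 7: 'a' (length 1) -> 0 match(es)
Matches found: []
Total: 0

0


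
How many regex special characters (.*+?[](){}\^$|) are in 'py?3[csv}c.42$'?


Regex special characters are: . * + ? [ ] ( ) { } \ ^ $ |
Scanning 'py?3[csv}c.42$':
  pos 2: '?' -> SPECIAL
  pos 4: '[' -> SPECIAL
  pos 8: '}' -> SPECIAL
  pos 10: '.' -> SPECIAL
  pos 13: '$' -> SPECIAL
Special chars found: ['?', '[', '}', '.', '$']
Total: 5

5


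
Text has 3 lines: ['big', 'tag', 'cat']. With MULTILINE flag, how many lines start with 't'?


With MULTILINE flag, ^ matches the start of each line.
Lines: ['big', 'tag', 'cat']
Checking which lines start with 't':
  Line 1: 'big' -> no
  Line 2: 'tag' -> MATCH
  Line 3: 'cat' -> no
Matching lines: ['tag']
Count: 1

1


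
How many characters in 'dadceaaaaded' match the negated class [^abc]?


Negated class [^abc] matches any char NOT in {a, b, c}
Scanning 'dadceaaaaded':
  pos 0: 'd' -> MATCH
  pos 1: 'a' -> no (excluded)
  pos 2: 'd' -> MATCH
  pos 3: 'c' -> no (excluded)
  pos 4: 'e' -> MATCH
  pos 5: 'a' -> no (excluded)
  pos 6: 'a' -> no (excluded)
  pos 7: 'a' -> no (excluded)
  pos 8: 'a' -> no (excluded)
  pos 9: 'd' -> MATCH
  pos 10: 'e' -> MATCH
  pos 11: 'd' -> MATCH
Total matches: 6

6


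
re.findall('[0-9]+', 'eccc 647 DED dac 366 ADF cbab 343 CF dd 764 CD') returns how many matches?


Pattern '[0-9]+' finds one or more digits.
Text: 'eccc 647 DED dac 366 ADF cbab 343 CF dd 764 CD'
Scanning for matches:
  Match 1: '647'
  Match 2: '366'
  Match 3: '343'
  Match 4: '764'
Total matches: 4

4


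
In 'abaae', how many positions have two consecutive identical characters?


Looking for consecutive identical characters in 'abaae':
  pos 0-1: 'a' vs 'b' -> different
  pos 1-2: 'b' vs 'a' -> different
  pos 2-3: 'a' vs 'a' -> MATCH ('aa')
  pos 3-4: 'a' vs 'e' -> different
Consecutive identical pairs: ['aa']
Count: 1

1


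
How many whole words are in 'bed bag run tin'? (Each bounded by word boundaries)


Word boundaries (\b) mark the start/end of each word.
Text: 'bed bag run tin'
Splitting by whitespace:
  Word 1: 'bed'
  Word 2: 'bag'
  Word 3: 'run'
  Word 4: 'tin'
Total whole words: 4

4


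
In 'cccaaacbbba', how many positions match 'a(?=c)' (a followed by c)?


Lookahead 'a(?=c)' matches 'a' only when followed by 'c'.
String: 'cccaaacbbba'
Checking each position where char is 'a':
  pos 3: 'a' -> no (next='a')
  pos 4: 'a' -> no (next='a')
  pos 5: 'a' -> MATCH (next='c')
Matching positions: [5]
Count: 1

1


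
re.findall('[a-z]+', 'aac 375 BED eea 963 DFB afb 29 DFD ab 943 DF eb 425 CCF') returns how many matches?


Pattern '[a-z]+' finds one or more lowercase letters.
Text: 'aac 375 BED eea 963 DFB afb 29 DFD ab 943 DF eb 425 CCF'
Scanning for matches:
  Match 1: 'aac'
  Match 2: 'eea'
  Match 3: 'afb'
  Match 4: 'ab'
  Match 5: 'eb'
Total matches: 5

5


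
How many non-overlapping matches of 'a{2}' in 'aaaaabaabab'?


Pattern 'a{2}' matches exactly 2 consecutive a's (greedy, non-overlapping).
String: 'aaaaabaabab'
Scanning for runs of a's:
  Run at pos 0: 'aaaaa' (length 5) -> 2 match(es)
  Run at pos 6: 'aa' (length 2) -> 1 match(es)
  Run at pos 9: 'a' (length 1) -> 0 match(es)
Matches found: ['aa', 'aa', 'aa']
Total: 3

3


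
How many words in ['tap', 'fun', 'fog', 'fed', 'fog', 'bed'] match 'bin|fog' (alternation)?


Alternation 'bin|fog' matches either 'bin' or 'fog'.
Checking each word:
  'tap' -> no
  'fun' -> no
  'fog' -> MATCH
  'fed' -> no
  'fog' -> MATCH
  'bed' -> no
Matches: ['fog', 'fog']
Count: 2

2


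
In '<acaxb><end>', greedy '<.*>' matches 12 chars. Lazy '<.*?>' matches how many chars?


Greedy '<.*>' tries to match as MUCH as possible.
Lazy '<.*?>' tries to match as LITTLE as possible.

String: '<acaxb><end>'
Greedy '<.*>' starts at first '<' and extends to the LAST '>': '<acaxb><end>' (12 chars)
Lazy '<.*?>' starts at first '<' and stops at the FIRST '>': '<acaxb>' (7 chars)

7


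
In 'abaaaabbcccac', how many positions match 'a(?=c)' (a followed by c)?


Lookahead 'a(?=c)' matches 'a' only when followed by 'c'.
String: 'abaaaabbcccac'
Checking each position where char is 'a':
  pos 0: 'a' -> no (next='b')
  pos 2: 'a' -> no (next='a')
  pos 3: 'a' -> no (next='a')
  pos 4: 'a' -> no (next='a')
  pos 5: 'a' -> no (next='b')
  pos 11: 'a' -> MATCH (next='c')
Matching positions: [11]
Count: 1

1


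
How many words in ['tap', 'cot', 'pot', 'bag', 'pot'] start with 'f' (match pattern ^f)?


Pattern ^f anchors to start of word. Check which words begin with 'f':
  'tap' -> no
  'cot' -> no
  'pot' -> no
  'bag' -> no
  'pot' -> no
Matching words: []
Count: 0

0


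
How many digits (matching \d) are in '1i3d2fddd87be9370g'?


\d matches any digit 0-9.
Scanning '1i3d2fddd87be9370g':
  pos 0: '1' -> DIGIT
  pos 2: '3' -> DIGIT
  pos 4: '2' -> DIGIT
  pos 9: '8' -> DIGIT
  pos 10: '7' -> DIGIT
  pos 13: '9' -> DIGIT
  pos 14: '3' -> DIGIT
  pos 15: '7' -> DIGIT
  pos 16: '0' -> DIGIT
Digits found: ['1', '3', '2', '8', '7', '9', '3', '7', '0']
Total: 9

9


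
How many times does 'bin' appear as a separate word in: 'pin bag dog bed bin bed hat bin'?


Scanning each word for exact match 'bin':
  Word 1: 'pin' -> no
  Word 2: 'bag' -> no
  Word 3: 'dog' -> no
  Word 4: 'bed' -> no
  Word 5: 'bin' -> MATCH
  Word 6: 'bed' -> no
  Word 7: 'hat' -> no
  Word 8: 'bin' -> MATCH
Total matches: 2

2


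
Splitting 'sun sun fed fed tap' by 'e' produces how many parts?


Splitting by 'e' breaks the string at each occurrence of the separator.
Text: 'sun sun fed fed tap'
Parts after split:
  Part 1: 'sun sun f'
  Part 2: 'd f'
  Part 3: 'd tap'
Total parts: 3

3


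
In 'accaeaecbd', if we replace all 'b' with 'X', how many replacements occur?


re.sub('b', 'X', text) replaces every occurrence of 'b' with 'X'.
Text: 'accaeaecbd'
Scanning for 'b':
  pos 8: 'b' -> replacement #1
Total replacements: 1

1


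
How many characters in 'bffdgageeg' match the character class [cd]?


Character class [cd] matches any of: {c, d}
Scanning string 'bffdgageeg' character by character:
  pos 0: 'b' -> no
  pos 1: 'f' -> no
  pos 2: 'f' -> no
  pos 3: 'd' -> MATCH
  pos 4: 'g' -> no
  pos 5: 'a' -> no
  pos 6: 'g' -> no
  pos 7: 'e' -> no
  pos 8: 'e' -> no
  pos 9: 'g' -> no
Total matches: 1

1


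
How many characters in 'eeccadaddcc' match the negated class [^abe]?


Negated class [^abe] matches any char NOT in {a, b, e}
Scanning 'eeccadaddcc':
  pos 0: 'e' -> no (excluded)
  pos 1: 'e' -> no (excluded)
  pos 2: 'c' -> MATCH
  pos 3: 'c' -> MATCH
  pos 4: 'a' -> no (excluded)
  pos 5: 'd' -> MATCH
  pos 6: 'a' -> no (excluded)
  pos 7: 'd' -> MATCH
  pos 8: 'd' -> MATCH
  pos 9: 'c' -> MATCH
  pos 10: 'c' -> MATCH
Total matches: 7

7


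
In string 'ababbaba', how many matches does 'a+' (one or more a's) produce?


Pattern 'a+' matches one or more consecutive a's.
String: 'ababbaba'
Scanning for runs of a:
  Match 1: 'a' (length 1)
  Match 2: 'a' (length 1)
  Match 3: 'a' (length 1)
  Match 4: 'a' (length 1)
Total matches: 4

4


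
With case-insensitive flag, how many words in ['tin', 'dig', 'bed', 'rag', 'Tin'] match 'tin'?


Case-insensitive matching: compare each word's lowercase form to 'tin'.
  'tin' -> lower='tin' -> MATCH
  'dig' -> lower='dig' -> no
  'bed' -> lower='bed' -> no
  'rag' -> lower='rag' -> no
  'Tin' -> lower='tin' -> MATCH
Matches: ['tin', 'Tin']
Count: 2

2


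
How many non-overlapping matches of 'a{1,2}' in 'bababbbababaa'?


Pattern 'a{1,2}' matches between 1 and 2 consecutive a's (greedy).
String: 'bababbbababaa'
Finding runs of a's and applying greedy matching:
  Run at pos 1: 'a' (length 1)
  Run at pos 3: 'a' (length 1)
  Run at pos 7: 'a' (length 1)
  Run at pos 9: 'a' (length 1)
  Run at pos 11: 'aa' (length 2)
Matches: ['a', 'a', 'a', 'a', 'aa']
Count: 5

5


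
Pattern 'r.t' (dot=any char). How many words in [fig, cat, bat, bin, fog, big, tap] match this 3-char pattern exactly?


Pattern 'r.t' means: starts with 'r', any single char, ends with 't'.
Checking each word (must be exactly 3 chars):
  'fig' (len=3): no
  'cat' (len=3): no
  'bat' (len=3): no
  'bin' (len=3): no
  'fog' (len=3): no
  'big' (len=3): no
  'tap' (len=3): no
Matching words: []
Total: 0

0


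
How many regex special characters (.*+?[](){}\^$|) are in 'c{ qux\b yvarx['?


Regex special characters are: . * + ? [ ] ( ) { } \ ^ $ |
Scanning 'c{ qux\b yvarx[':
  pos 1: '{' -> SPECIAL
  pos 6: '\' -> SPECIAL
  pos 14: '[' -> SPECIAL
Special chars found: ['{', '\\', '[']
Total: 3

3


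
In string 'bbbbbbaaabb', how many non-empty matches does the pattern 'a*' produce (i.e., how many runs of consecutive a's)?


Pattern 'a*' matches zero or more a's. We want non-empty runs of consecutive a's.
String: 'bbbbbbaaabb'
Walking through the string to find runs of a's:
  Run 1: positions 6-8 -> 'aaa'
Non-empty runs found: ['aaa']
Count: 1

1


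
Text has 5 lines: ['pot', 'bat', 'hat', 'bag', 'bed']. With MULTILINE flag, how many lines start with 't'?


With MULTILINE flag, ^ matches the start of each line.
Lines: ['pot', 'bat', 'hat', 'bag', 'bed']
Checking which lines start with 't':
  Line 1: 'pot' -> no
  Line 2: 'bat' -> no
  Line 3: 'hat' -> no
  Line 4: 'bag' -> no
  Line 5: 'bed' -> no
Matching lines: []
Count: 0

0


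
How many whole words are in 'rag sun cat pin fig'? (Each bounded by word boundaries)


Word boundaries (\b) mark the start/end of each word.
Text: 'rag sun cat pin fig'
Splitting by whitespace:
  Word 1: 'rag'
  Word 2: 'sun'
  Word 3: 'cat'
  Word 4: 'pin'
  Word 5: 'fig'
Total whole words: 5

5


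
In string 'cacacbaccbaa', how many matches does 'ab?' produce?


Pattern 'ab?' matches 'a' optionally followed by 'b'.
String: 'cacacbaccbaa'
Scanning left to right for 'a' then checking next char:
  Match 1: 'a' (a not followed by b)
  Match 2: 'a' (a not followed by b)
  Match 3: 'a' (a not followed by b)
  Match 4: 'a' (a not followed by b)
  Match 5: 'a' (a not followed by b)
Total matches: 5

5


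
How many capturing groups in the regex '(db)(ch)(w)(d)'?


To count capturing groups, count each '(' that starts a group.
Pattern: '(db)(ch)(w)(d)'
Walking through the pattern:
  Position 0: '(' -> group #1
  Position 4: '(' -> group #2
  Position 8: '(' -> group #3
  Position 11: '(' -> group #4
Total capturing groups: 4

4


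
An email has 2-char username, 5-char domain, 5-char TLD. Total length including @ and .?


An email address has format: username@domain.tld
Username length: 2
'@' character: 1
Domain length: 5
'.' character: 1
TLD length: 5
Total = 2 + 1 + 5 + 1 + 5 = 14

14


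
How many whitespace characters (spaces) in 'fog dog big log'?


\s matches whitespace characters (spaces, tabs, etc.).
Text: 'fog dog big log'
This text has 4 words separated by spaces.
Number of spaces = number of words - 1 = 4 - 1 = 3

3


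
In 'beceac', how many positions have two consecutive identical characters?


Looking for consecutive identical characters in 'beceac':
  pos 0-1: 'b' vs 'e' -> different
  pos 1-2: 'e' vs 'c' -> different
  pos 2-3: 'c' vs 'e' -> different
  pos 3-4: 'e' vs 'a' -> different
  pos 4-5: 'a' vs 'c' -> different
Consecutive identical pairs: []
Count: 0

0


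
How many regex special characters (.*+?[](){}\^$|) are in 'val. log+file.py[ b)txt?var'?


Regex special characters are: . * + ? [ ] ( ) { } \ ^ $ |
Scanning 'val. log+file.py[ b)txt?var':
  pos 3: '.' -> SPECIAL
  pos 8: '+' -> SPECIAL
  pos 13: '.' -> SPECIAL
  pos 16: '[' -> SPECIAL
  pos 19: ')' -> SPECIAL
  pos 23: '?' -> SPECIAL
Special chars found: ['.', '+', '.', '[', ')', '?']
Total: 6

6


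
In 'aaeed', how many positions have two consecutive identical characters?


Looking for consecutive identical characters in 'aaeed':
  pos 0-1: 'a' vs 'a' -> MATCH ('aa')
  pos 1-2: 'a' vs 'e' -> different
  pos 2-3: 'e' vs 'e' -> MATCH ('ee')
  pos 3-4: 'e' vs 'd' -> different
Consecutive identical pairs: ['aa', 'ee']
Count: 2

2


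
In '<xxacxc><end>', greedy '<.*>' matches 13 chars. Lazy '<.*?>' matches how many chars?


Greedy '<.*>' tries to match as MUCH as possible.
Lazy '<.*?>' tries to match as LITTLE as possible.

String: '<xxacxc><end>'
Greedy '<.*>' starts at first '<' and extends to the LAST '>': '<xxacxc><end>' (13 chars)
Lazy '<.*?>' starts at first '<' and stops at the FIRST '>': '<xxacxc>' (8 chars)

8


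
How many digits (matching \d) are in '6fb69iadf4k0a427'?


\d matches any digit 0-9.
Scanning '6fb69iadf4k0a427':
  pos 0: '6' -> DIGIT
  pos 3: '6' -> DIGIT
  pos 4: '9' -> DIGIT
  pos 9: '4' -> DIGIT
  pos 11: '0' -> DIGIT
  pos 13: '4' -> DIGIT
  pos 14: '2' -> DIGIT
  pos 15: '7' -> DIGIT
Digits found: ['6', '6', '9', '4', '0', '4', '2', '7']
Total: 8

8


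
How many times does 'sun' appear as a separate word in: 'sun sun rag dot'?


Scanning each word for exact match 'sun':
  Word 1: 'sun' -> MATCH
  Word 2: 'sun' -> MATCH
  Word 3: 'rag' -> no
  Word 4: 'dot' -> no
Total matches: 2

2


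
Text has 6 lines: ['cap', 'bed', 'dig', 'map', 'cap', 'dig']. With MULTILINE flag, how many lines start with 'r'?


With MULTILINE flag, ^ matches the start of each line.
Lines: ['cap', 'bed', 'dig', 'map', 'cap', 'dig']
Checking which lines start with 'r':
  Line 1: 'cap' -> no
  Line 2: 'bed' -> no
  Line 3: 'dig' -> no
  Line 4: 'map' -> no
  Line 5: 'cap' -> no
  Line 6: 'dig' -> no
Matching lines: []
Count: 0

0


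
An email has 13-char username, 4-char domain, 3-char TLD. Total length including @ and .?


An email address has format: username@domain.tld
Username length: 13
'@' character: 1
Domain length: 4
'.' character: 1
TLD length: 3
Total = 13 + 1 + 4 + 1 + 3 = 22

22


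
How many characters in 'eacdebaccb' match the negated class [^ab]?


Negated class [^ab] matches any char NOT in {a, b}
Scanning 'eacdebaccb':
  pos 0: 'e' -> MATCH
  pos 1: 'a' -> no (excluded)
  pos 2: 'c' -> MATCH
  pos 3: 'd' -> MATCH
  pos 4: 'e' -> MATCH
  pos 5: 'b' -> no (excluded)
  pos 6: 'a' -> no (excluded)
  pos 7: 'c' -> MATCH
  pos 8: 'c' -> MATCH
  pos 9: 'b' -> no (excluded)
Total matches: 6

6


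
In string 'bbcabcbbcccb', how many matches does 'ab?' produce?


Pattern 'ab?' matches 'a' optionally followed by 'b'.
String: 'bbcabcbbcccb'
Scanning left to right for 'a' then checking next char:
  Match 1: 'ab' (a followed by b)
Total matches: 1

1


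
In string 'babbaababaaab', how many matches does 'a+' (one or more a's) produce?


Pattern 'a+' matches one or more consecutive a's.
String: 'babbaababaaab'
Scanning for runs of a:
  Match 1: 'a' (length 1)
  Match 2: 'aa' (length 2)
  Match 3: 'a' (length 1)
  Match 4: 'aaa' (length 3)
Total matches: 4

4


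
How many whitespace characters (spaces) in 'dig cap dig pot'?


\s matches whitespace characters (spaces, tabs, etc.).
Text: 'dig cap dig pot'
This text has 4 words separated by spaces.
Number of spaces = number of words - 1 = 4 - 1 = 3

3


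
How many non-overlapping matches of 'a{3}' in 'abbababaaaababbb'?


Pattern 'a{3}' matches exactly 3 consecutive a's (greedy, non-overlapping).
String: 'abbababaaaababbb'
Scanning for runs of a's:
  Run at pos 0: 'a' (length 1) -> 0 match(es)
  Run at pos 3: 'a' (length 1) -> 0 match(es)
  Run at pos 5: 'a' (length 1) -> 0 match(es)
  Run at pos 7: 'aaaa' (length 4) -> 1 match(es)
  Run at pos 12: 'a' (length 1) -> 0 match(es)
Matches found: ['aaa']
Total: 1

1


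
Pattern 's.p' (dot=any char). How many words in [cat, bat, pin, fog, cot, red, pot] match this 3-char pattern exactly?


Pattern 's.p' means: starts with 's', any single char, ends with 'p'.
Checking each word (must be exactly 3 chars):
  'cat' (len=3): no
  'bat' (len=3): no
  'pin' (len=3): no
  'fog' (len=3): no
  'cot' (len=3): no
  'red' (len=3): no
  'pot' (len=3): no
Matching words: []
Total: 0

0


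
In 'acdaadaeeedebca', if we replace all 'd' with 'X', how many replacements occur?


re.sub('d', 'X', text) replaces every occurrence of 'd' with 'X'.
Text: 'acdaadaeeedebca'
Scanning for 'd':
  pos 2: 'd' -> replacement #1
  pos 5: 'd' -> replacement #2
  pos 10: 'd' -> replacement #3
Total replacements: 3

3


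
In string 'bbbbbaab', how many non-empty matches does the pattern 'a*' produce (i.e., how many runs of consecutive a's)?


Pattern 'a*' matches zero or more a's. We want non-empty runs of consecutive a's.
String: 'bbbbbaab'
Walking through the string to find runs of a's:
  Run 1: positions 5-6 -> 'aa'
Non-empty runs found: ['aa']
Count: 1

1


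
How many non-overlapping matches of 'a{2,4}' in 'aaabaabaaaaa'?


Pattern 'a{2,4}' matches between 2 and 4 consecutive a's (greedy).
String: 'aaabaabaaaaa'
Finding runs of a's and applying greedy matching:
  Run at pos 0: 'aaa' (length 3)
  Run at pos 4: 'aa' (length 2)
  Run at pos 7: 'aaaaa' (length 5)
Matches: ['aaa', 'aa', 'aaaa']
Count: 3

3


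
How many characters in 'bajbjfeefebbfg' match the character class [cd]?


Character class [cd] matches any of: {c, d}
Scanning string 'bajbjfeefebbfg' character by character:
  pos 0: 'b' -> no
  pos 1: 'a' -> no
  pos 2: 'j' -> no
  pos 3: 'b' -> no
  pos 4: 'j' -> no
  pos 5: 'f' -> no
  pos 6: 'e' -> no
  pos 7: 'e' -> no
  pos 8: 'f' -> no
  pos 9: 'e' -> no
  pos 10: 'b' -> no
  pos 11: 'b' -> no
  pos 12: 'f' -> no
  pos 13: 'g' -> no
Total matches: 0

0


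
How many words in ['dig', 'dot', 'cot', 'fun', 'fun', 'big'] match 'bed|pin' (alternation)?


Alternation 'bed|pin' matches either 'bed' or 'pin'.
Checking each word:
  'dig' -> no
  'dot' -> no
  'cot' -> no
  'fun' -> no
  'fun' -> no
  'big' -> no
Matches: []
Count: 0

0


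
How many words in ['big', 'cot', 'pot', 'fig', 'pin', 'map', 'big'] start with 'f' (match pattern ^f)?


Pattern ^f anchors to start of word. Check which words begin with 'f':
  'big' -> no
  'cot' -> no
  'pot' -> no
  'fig' -> MATCH (starts with 'f')
  'pin' -> no
  'map' -> no
  'big' -> no
Matching words: ['fig']
Count: 1

1


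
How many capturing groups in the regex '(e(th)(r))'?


To count capturing groups, count each '(' that starts a group.
Pattern: '(e(th)(r))'
Walking through the pattern:
  Position 0: '(' -> group #1
  Position 2: '(' -> group #2
  Position 6: '(' -> group #3
Total capturing groups: 3

3


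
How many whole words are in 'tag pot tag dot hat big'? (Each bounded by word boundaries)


Word boundaries (\b) mark the start/end of each word.
Text: 'tag pot tag dot hat big'
Splitting by whitespace:
  Word 1: 'tag'
  Word 2: 'pot'
  Word 3: 'tag'
  Word 4: 'dot'
  Word 5: 'hat'
  Word 6: 'big'
Total whole words: 6

6


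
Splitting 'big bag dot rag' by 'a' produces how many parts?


Splitting by 'a' breaks the string at each occurrence of the separator.
Text: 'big bag dot rag'
Parts after split:
  Part 1: 'big b'
  Part 2: 'g dot r'
  Part 3: 'g'
Total parts: 3

3


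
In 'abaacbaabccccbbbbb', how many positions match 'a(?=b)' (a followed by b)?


Lookahead 'a(?=b)' matches 'a' only when followed by 'b'.
String: 'abaacbaabccccbbbbb'
Checking each position where char is 'a':
  pos 0: 'a' -> MATCH (next='b')
  pos 2: 'a' -> no (next='a')
  pos 3: 'a' -> no (next='c')
  pos 6: 'a' -> no (next='a')
  pos 7: 'a' -> MATCH (next='b')
Matching positions: [0, 7]
Count: 2

2


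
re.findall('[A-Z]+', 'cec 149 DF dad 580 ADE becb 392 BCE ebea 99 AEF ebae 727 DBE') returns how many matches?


Pattern '[A-Z]+' finds one or more uppercase letters.
Text: 'cec 149 DF dad 580 ADE becb 392 BCE ebea 99 AEF ebae 727 DBE'
Scanning for matches:
  Match 1: 'DF'
  Match 2: 'ADE'
  Match 3: 'BCE'
  Match 4: 'AEF'
  Match 5: 'DBE'
Total matches: 5

5


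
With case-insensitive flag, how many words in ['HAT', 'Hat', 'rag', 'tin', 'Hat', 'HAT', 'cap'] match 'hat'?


Case-insensitive matching: compare each word's lowercase form to 'hat'.
  'HAT' -> lower='hat' -> MATCH
  'Hat' -> lower='hat' -> MATCH
  'rag' -> lower='rag' -> no
  'tin' -> lower='tin' -> no
  'Hat' -> lower='hat' -> MATCH
  'HAT' -> lower='hat' -> MATCH
  'cap' -> lower='cap' -> no
Matches: ['HAT', 'Hat', 'Hat', 'HAT']
Count: 4

4


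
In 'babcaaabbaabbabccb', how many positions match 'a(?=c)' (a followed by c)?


Lookahead 'a(?=c)' matches 'a' only when followed by 'c'.
String: 'babcaaabbaabbabccb'
Checking each position where char is 'a':
  pos 1: 'a' -> no (next='b')
  pos 4: 'a' -> no (next='a')
  pos 5: 'a' -> no (next='a')
  pos 6: 'a' -> no (next='b')
  pos 9: 'a' -> no (next='a')
  pos 10: 'a' -> no (next='b')
  pos 13: 'a' -> no (next='b')
Matching positions: []
Count: 0

0


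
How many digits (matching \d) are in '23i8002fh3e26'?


\d matches any digit 0-9.
Scanning '23i8002fh3e26':
  pos 0: '2' -> DIGIT
  pos 1: '3' -> DIGIT
  pos 3: '8' -> DIGIT
  pos 4: '0' -> DIGIT
  pos 5: '0' -> DIGIT
  pos 6: '2' -> DIGIT
  pos 9: '3' -> DIGIT
  pos 11: '2' -> DIGIT
  pos 12: '6' -> DIGIT
Digits found: ['2', '3', '8', '0', '0', '2', '3', '2', '6']
Total: 9

9


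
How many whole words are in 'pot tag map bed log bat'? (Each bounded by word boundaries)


Word boundaries (\b) mark the start/end of each word.
Text: 'pot tag map bed log bat'
Splitting by whitespace:
  Word 1: 'pot'
  Word 2: 'tag'
  Word 3: 'map'
  Word 4: 'bed'
  Word 5: 'log'
  Word 6: 'bat'
Total whole words: 6

6


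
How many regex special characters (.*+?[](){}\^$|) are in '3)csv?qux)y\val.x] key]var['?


Regex special characters are: . * + ? [ ] ( ) { } \ ^ $ |
Scanning '3)csv?qux)y\val.x] key]var[':
  pos 1: ')' -> SPECIAL
  pos 5: '?' -> SPECIAL
  pos 9: ')' -> SPECIAL
  pos 11: '\' -> SPECIAL
  pos 15: '.' -> SPECIAL
  pos 17: ']' -> SPECIAL
  pos 22: ']' -> SPECIAL
  pos 26: '[' -> SPECIAL
Special chars found: [')', '?', ')', '\\', '.', ']', ']', '[']
Total: 8

8


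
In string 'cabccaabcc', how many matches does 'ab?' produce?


Pattern 'ab?' matches 'a' optionally followed by 'b'.
String: 'cabccaabcc'
Scanning left to right for 'a' then checking next char:
  Match 1: 'ab' (a followed by b)
  Match 2: 'a' (a not followed by b)
  Match 3: 'ab' (a followed by b)
Total matches: 3

3


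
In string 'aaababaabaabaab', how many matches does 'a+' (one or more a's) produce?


Pattern 'a+' matches one or more consecutive a's.
String: 'aaababaabaabaab'
Scanning for runs of a:
  Match 1: 'aaa' (length 3)
  Match 2: 'a' (length 1)
  Match 3: 'aa' (length 2)
  Match 4: 'aa' (length 2)
  Match 5: 'aa' (length 2)
Total matches: 5

5


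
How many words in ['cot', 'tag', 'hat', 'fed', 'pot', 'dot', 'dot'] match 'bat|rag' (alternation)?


Alternation 'bat|rag' matches either 'bat' or 'rag'.
Checking each word:
  'cot' -> no
  'tag' -> no
  'hat' -> no
  'fed' -> no
  'pot' -> no
  'dot' -> no
  'dot' -> no
Matches: []
Count: 0

0


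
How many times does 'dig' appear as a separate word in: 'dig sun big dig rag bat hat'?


Scanning each word for exact match 'dig':
  Word 1: 'dig' -> MATCH
  Word 2: 'sun' -> no
  Word 3: 'big' -> no
  Word 4: 'dig' -> MATCH
  Word 5: 'rag' -> no
  Word 6: 'bat' -> no
  Word 7: 'hat' -> no
Total matches: 2

2


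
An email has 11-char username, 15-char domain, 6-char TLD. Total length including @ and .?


An email address has format: username@domain.tld
Username length: 11
'@' character: 1
Domain length: 15
'.' character: 1
TLD length: 6
Total = 11 + 1 + 15 + 1 + 6 = 34

34


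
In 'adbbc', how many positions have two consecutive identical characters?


Looking for consecutive identical characters in 'adbbc':
  pos 0-1: 'a' vs 'd' -> different
  pos 1-2: 'd' vs 'b' -> different
  pos 2-3: 'b' vs 'b' -> MATCH ('bb')
  pos 3-4: 'b' vs 'c' -> different
Consecutive identical pairs: ['bb']
Count: 1

1


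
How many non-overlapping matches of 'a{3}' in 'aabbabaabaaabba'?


Pattern 'a{3}' matches exactly 3 consecutive a's (greedy, non-overlapping).
String: 'aabbabaabaaabba'
Scanning for runs of a's:
  Run at pos 0: 'aa' (length 2) -> 0 match(es)
  Run at pos 4: 'a' (length 1) -> 0 match(es)
  Run at pos 6: 'aa' (length 2) -> 0 match(es)
  Run at pos 9: 'aaa' (length 3) -> 1 match(es)
  Run at pos 14: 'a' (length 1) -> 0 match(es)
Matches found: ['aaa']
Total: 1

1


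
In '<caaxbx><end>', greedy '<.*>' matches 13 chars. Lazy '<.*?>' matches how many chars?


Greedy '<.*>' tries to match as MUCH as possible.
Lazy '<.*?>' tries to match as LITTLE as possible.

String: '<caaxbx><end>'
Greedy '<.*>' starts at first '<' and extends to the LAST '>': '<caaxbx><end>' (13 chars)
Lazy '<.*?>' starts at first '<' and stops at the FIRST '>': '<caaxbx>' (8 chars)

8


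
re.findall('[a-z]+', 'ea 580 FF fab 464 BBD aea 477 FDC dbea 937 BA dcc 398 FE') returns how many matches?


Pattern '[a-z]+' finds one or more lowercase letters.
Text: 'ea 580 FF fab 464 BBD aea 477 FDC dbea 937 BA dcc 398 FE'
Scanning for matches:
  Match 1: 'ea'
  Match 2: 'fab'
  Match 3: 'aea'
  Match 4: 'dbea'
  Match 5: 'dcc'
Total matches: 5

5


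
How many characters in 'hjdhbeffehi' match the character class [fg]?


Character class [fg] matches any of: {f, g}
Scanning string 'hjdhbeffehi' character by character:
  pos 0: 'h' -> no
  pos 1: 'j' -> no
  pos 2: 'd' -> no
  pos 3: 'h' -> no
  pos 4: 'b' -> no
  pos 5: 'e' -> no
  pos 6: 'f' -> MATCH
  pos 7: 'f' -> MATCH
  pos 8: 'e' -> no
  pos 9: 'h' -> no
  pos 10: 'i' -> no
Total matches: 2

2


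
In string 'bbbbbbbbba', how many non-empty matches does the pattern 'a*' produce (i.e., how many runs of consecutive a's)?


Pattern 'a*' matches zero or more a's. We want non-empty runs of consecutive a's.
String: 'bbbbbbbbba'
Walking through the string to find runs of a's:
  Run 1: positions 9-9 -> 'a'
Non-empty runs found: ['a']
Count: 1

1


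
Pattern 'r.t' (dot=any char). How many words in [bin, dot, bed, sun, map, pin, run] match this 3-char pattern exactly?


Pattern 'r.t' means: starts with 'r', any single char, ends with 't'.
Checking each word (must be exactly 3 chars):
  'bin' (len=3): no
  'dot' (len=3): no
  'bed' (len=3): no
  'sun' (len=3): no
  'map' (len=3): no
  'pin' (len=3): no
  'run' (len=3): no
Matching words: []
Total: 0

0


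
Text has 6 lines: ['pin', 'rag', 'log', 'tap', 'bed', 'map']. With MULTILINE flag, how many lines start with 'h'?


With MULTILINE flag, ^ matches the start of each line.
Lines: ['pin', 'rag', 'log', 'tap', 'bed', 'map']
Checking which lines start with 'h':
  Line 1: 'pin' -> no
  Line 2: 'rag' -> no
  Line 3: 'log' -> no
  Line 4: 'tap' -> no
  Line 5: 'bed' -> no
  Line 6: 'map' -> no
Matching lines: []
Count: 0

0


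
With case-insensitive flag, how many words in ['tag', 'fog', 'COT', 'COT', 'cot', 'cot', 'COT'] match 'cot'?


Case-insensitive matching: compare each word's lowercase form to 'cot'.
  'tag' -> lower='tag' -> no
  'fog' -> lower='fog' -> no
  'COT' -> lower='cot' -> MATCH
  'COT' -> lower='cot' -> MATCH
  'cot' -> lower='cot' -> MATCH
  'cot' -> lower='cot' -> MATCH
  'COT' -> lower='cot' -> MATCH
Matches: ['COT', 'COT', 'cot', 'cot', 'COT']
Count: 5

5


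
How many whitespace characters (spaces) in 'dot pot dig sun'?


\s matches whitespace characters (spaces, tabs, etc.).
Text: 'dot pot dig sun'
This text has 4 words separated by spaces.
Number of spaces = number of words - 1 = 4 - 1 = 3

3


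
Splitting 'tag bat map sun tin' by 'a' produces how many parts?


Splitting by 'a' breaks the string at each occurrence of the separator.
Text: 'tag bat map sun tin'
Parts after split:
  Part 1: 't'
  Part 2: 'g b'
  Part 3: 't m'
  Part 4: 'p sun tin'
Total parts: 4

4


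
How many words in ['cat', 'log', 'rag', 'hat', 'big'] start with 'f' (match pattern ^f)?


Pattern ^f anchors to start of word. Check which words begin with 'f':
  'cat' -> no
  'log' -> no
  'rag' -> no
  'hat' -> no
  'big' -> no
Matching words: []
Count: 0

0


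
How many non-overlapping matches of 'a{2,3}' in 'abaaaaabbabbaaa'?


Pattern 'a{2,3}' matches between 2 and 3 consecutive a's (greedy).
String: 'abaaaaabbabbaaa'
Finding runs of a's and applying greedy matching:
  Run at pos 0: 'a' (length 1)
  Run at pos 2: 'aaaaa' (length 5)
  Run at pos 9: 'a' (length 1)
  Run at pos 12: 'aaa' (length 3)
Matches: ['aaa', 'aa', 'aaa']
Count: 3

3


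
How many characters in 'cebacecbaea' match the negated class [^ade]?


Negated class [^ade] matches any char NOT in {a, d, e}
Scanning 'cebacecbaea':
  pos 0: 'c' -> MATCH
  pos 1: 'e' -> no (excluded)
  pos 2: 'b' -> MATCH
  pos 3: 'a' -> no (excluded)
  pos 4: 'c' -> MATCH
  pos 5: 'e' -> no (excluded)
  pos 6: 'c' -> MATCH
  pos 7: 'b' -> MATCH
  pos 8: 'a' -> no (excluded)
  pos 9: 'e' -> no (excluded)
  pos 10: 'a' -> no (excluded)
Total matches: 5

5


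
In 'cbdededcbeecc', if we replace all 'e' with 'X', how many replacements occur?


re.sub('e', 'X', text) replaces every occurrence of 'e' with 'X'.
Text: 'cbdededcbeecc'
Scanning for 'e':
  pos 3: 'e' -> replacement #1
  pos 5: 'e' -> replacement #2
  pos 9: 'e' -> replacement #3
  pos 10: 'e' -> replacement #4
Total replacements: 4

4


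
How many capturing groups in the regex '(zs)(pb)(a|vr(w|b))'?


To count capturing groups, count each '(' that starts a group.
Pattern: '(zs)(pb)(a|vr(w|b))'
Walking through the pattern:
  Position 0: '(' -> group #1
  Position 4: '(' -> group #2
  Position 8: '(' -> group #3
  Position 13: '(' -> group #4
Total capturing groups: 4

4


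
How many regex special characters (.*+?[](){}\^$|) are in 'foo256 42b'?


Regex special characters are: . * + ? [ ] ( ) { } \ ^ $ |
Scanning 'foo256 42b':
Special chars found: []
Total: 0

0


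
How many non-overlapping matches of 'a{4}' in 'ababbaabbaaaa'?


Pattern 'a{4}' matches exactly 4 consecutive a's (greedy, non-overlapping).
String: 'ababbaabbaaaa'
Scanning for runs of a's:
  Run at pos 0: 'a' (length 1) -> 0 match(es)
  Run at pos 2: 'a' (length 1) -> 0 match(es)
  Run at pos 5: 'aa' (length 2) -> 0 match(es)
  Run at pos 9: 'aaaa' (length 4) -> 1 match(es)
Matches found: ['aaaa']
Total: 1

1


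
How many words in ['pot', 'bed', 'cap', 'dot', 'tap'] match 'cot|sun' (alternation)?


Alternation 'cot|sun' matches either 'cot' or 'sun'.
Checking each word:
  'pot' -> no
  'bed' -> no
  'cap' -> no
  'dot' -> no
  'tap' -> no
Matches: []
Count: 0

0


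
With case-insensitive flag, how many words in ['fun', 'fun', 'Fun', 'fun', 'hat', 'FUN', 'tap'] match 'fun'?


Case-insensitive matching: compare each word's lowercase form to 'fun'.
  'fun' -> lower='fun' -> MATCH
  'fun' -> lower='fun' -> MATCH
  'Fun' -> lower='fun' -> MATCH
  'fun' -> lower='fun' -> MATCH
  'hat' -> lower='hat' -> no
  'FUN' -> lower='fun' -> MATCH
  'tap' -> lower='tap' -> no
Matches: ['fun', 'fun', 'Fun', 'fun', 'FUN']
Count: 5

5


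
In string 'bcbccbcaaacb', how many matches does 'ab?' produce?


Pattern 'ab?' matches 'a' optionally followed by 'b'.
String: 'bcbccbcaaacb'
Scanning left to right for 'a' then checking next char:
  Match 1: 'a' (a not followed by b)
  Match 2: 'a' (a not followed by b)
  Match 3: 'a' (a not followed by b)
Total matches: 3

3
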